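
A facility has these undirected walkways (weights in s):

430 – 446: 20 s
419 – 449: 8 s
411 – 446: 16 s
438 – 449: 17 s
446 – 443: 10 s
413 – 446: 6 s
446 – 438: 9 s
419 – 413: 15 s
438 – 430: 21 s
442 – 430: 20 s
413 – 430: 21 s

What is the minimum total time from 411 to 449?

42 s

Running Dijkstra from 411:
411: 0
446: 16  (via 411)
413: 22  (via 446)
438: 25  (via 446)
443: 26  (via 446)
430: 36  (via 446)
419: 37  (via 413)
449: 42  (via 438)
Shortest route: 411 → 446 → 438 → 449 = 42 s.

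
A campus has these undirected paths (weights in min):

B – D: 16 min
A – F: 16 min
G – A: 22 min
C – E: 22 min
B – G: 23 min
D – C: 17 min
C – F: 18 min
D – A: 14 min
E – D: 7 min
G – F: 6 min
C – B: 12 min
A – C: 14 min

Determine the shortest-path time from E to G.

43 min

Shortest distances from E:
E: 0
D: 7  (via E)
A: 21  (via D)
C: 22  (via E)
B: 23  (via D)
F: 37  (via A)
G: 43  (via A)
Shortest route: E → D → A → G = 43 min.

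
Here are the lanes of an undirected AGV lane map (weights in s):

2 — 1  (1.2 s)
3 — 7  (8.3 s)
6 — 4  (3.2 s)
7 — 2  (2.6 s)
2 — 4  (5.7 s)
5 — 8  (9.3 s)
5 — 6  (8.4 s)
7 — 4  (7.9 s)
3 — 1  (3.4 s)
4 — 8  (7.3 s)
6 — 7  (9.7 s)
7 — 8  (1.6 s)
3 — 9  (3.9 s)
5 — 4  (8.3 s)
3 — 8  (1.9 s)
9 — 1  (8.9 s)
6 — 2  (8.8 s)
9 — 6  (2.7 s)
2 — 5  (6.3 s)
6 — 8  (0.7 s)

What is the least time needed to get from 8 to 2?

4.2 s

Enumerating some paths:
8–3–1–2: 1.9+3.4+1.2 = 6.5
8–7–2: 1.6+2.6 = 4.2
The minimum is 4.2 s via 8–7–2.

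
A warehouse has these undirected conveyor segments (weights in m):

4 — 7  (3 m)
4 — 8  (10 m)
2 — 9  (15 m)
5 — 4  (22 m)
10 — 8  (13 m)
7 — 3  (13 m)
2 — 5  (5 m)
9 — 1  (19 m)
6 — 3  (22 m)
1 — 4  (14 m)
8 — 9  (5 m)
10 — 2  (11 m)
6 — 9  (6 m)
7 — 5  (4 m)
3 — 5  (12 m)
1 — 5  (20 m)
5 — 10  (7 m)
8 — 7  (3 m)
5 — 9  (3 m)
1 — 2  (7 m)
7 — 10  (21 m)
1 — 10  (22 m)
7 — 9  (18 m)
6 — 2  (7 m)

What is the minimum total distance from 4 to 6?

Shortest distances from 4:
4: 0
7: 3  (via 4)
8: 6  (via 7)
5: 7  (via 7)
9: 10  (via 5)
2: 12  (via 5)
1: 14  (via 4)
10: 14  (via 5)
3: 16  (via 7)
6: 16  (via 9)
Shortest route: 4 → 7 → 5 → 9 → 6 = 16 m.

16 m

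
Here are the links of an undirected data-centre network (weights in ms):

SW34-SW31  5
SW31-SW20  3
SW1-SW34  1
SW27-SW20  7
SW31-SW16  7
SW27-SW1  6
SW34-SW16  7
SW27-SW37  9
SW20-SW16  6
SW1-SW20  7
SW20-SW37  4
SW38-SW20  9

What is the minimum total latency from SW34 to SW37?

12 ms

Compare a few routes:
SW34 - SW1 - SW27 - SW37: 1+6+9 = 16
SW34 - SW16 - SW20 - SW37: 7+6+4 = 17
SW34 - SW1 - SW20 - SW37: 1+7+4 = 12
Cheapest is SW34 - SW1 - SW20 - SW37 at 12 ms.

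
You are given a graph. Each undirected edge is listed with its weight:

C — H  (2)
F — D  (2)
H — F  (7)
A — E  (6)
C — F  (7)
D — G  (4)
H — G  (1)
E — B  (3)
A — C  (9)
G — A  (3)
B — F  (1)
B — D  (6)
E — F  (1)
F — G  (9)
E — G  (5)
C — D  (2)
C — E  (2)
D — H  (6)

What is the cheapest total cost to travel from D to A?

7

Settle nodes by increasing distance from D:
D: 0
C: 2  (via D)
F: 2  (via D)
B: 3  (via F)
E: 3  (via F)
G: 4  (via D)
H: 4  (via C)
A: 7  (via G)
Shortest route: D–G–A = 7.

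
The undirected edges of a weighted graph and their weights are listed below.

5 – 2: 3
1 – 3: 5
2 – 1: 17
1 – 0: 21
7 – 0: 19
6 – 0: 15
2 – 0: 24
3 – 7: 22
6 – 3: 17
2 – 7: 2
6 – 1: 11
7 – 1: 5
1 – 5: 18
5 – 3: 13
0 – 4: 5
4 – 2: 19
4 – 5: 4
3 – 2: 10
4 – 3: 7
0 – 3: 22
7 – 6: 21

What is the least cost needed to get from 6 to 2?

Enumerating some paths:
6 → 1 → 7 → 2: 11+5+2 = 18
6 → 7 → 2: 21+2 = 23
The minimum is 18 via 6 → 1 → 7 → 2.

18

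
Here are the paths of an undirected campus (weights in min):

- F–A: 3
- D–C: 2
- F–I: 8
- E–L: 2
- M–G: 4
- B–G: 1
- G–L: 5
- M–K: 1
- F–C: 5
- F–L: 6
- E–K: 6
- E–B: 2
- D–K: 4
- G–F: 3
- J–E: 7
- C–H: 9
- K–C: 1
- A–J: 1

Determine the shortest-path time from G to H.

15 min

Compare a few routes:
G–B–E–K–C–H: 1+2+6+1+9 = 19
G–M–K–C–H: 4+1+1+9 = 15
G–F–C–H: 3+5+9 = 17
The minimum is 15 min via G–M–K–C–H.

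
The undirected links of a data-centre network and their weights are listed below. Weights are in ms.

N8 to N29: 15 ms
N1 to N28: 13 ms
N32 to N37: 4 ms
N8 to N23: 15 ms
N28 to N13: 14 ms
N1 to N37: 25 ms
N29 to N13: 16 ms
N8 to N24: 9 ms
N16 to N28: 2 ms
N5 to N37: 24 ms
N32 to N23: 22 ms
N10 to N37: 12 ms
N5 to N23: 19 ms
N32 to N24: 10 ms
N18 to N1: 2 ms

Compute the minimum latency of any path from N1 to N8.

48 ms

Running Dijkstra from N1:
N1: 0
N18: 2  (via N1)
N28: 13  (via N1)
N16: 15  (via N28)
N37: 25  (via N1)
N13: 27  (via N28)
N32: 29  (via N37)
N10: 37  (via N37)
N24: 39  (via N32)
N29: 43  (via N13)
N8: 48  (via N24)
Shortest route: N1–N37–N32–N24–N8 = 48 ms.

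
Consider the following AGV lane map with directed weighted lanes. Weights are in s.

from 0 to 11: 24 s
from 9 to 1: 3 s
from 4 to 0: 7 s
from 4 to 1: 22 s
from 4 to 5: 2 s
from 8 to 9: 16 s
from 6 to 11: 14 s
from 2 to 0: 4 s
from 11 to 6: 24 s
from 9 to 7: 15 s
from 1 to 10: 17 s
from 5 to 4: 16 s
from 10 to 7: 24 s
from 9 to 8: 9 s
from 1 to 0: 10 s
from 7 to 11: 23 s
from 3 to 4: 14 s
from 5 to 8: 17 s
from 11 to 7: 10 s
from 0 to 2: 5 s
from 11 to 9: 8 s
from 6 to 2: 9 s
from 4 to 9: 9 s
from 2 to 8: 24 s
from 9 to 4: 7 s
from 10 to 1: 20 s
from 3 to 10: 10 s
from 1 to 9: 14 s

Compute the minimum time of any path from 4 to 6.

Shortest distances from 4:
4: 0
5: 2  (via 4)
0: 7  (via 4)
9: 9  (via 4)
1: 12  (via 9)
2: 12  (via 0)
8: 18  (via 9)
7: 24  (via 9)
10: 29  (via 1)
11: 31  (via 0)
6: 55  (via 11)
Shortest route: 4–0–11–6 = 55 s.

55 s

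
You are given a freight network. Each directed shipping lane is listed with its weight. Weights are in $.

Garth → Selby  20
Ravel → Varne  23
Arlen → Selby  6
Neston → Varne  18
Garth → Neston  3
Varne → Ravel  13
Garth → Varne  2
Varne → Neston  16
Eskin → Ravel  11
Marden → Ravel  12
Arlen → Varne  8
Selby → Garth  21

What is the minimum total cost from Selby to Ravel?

$36

Candidate routes:
Selby → Garth → Varne → Ravel: 21+2+13 = 36
Selby → Garth → Neston → Varne → Ravel: 21+3+18+13 = 55
The minimum is $36 via Selby → Garth → Varne → Ravel.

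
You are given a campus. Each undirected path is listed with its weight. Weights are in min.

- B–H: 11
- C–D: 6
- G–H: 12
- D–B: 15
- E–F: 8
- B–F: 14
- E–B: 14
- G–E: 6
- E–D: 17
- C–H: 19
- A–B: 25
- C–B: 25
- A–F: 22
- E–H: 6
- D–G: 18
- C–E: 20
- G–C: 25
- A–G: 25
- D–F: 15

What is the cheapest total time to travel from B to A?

Compare a few routes:
B–E–F–A: 14+8+22 = 44
B–F–A: 14+22 = 36
B–A: 25 = 25
The minimum is 25 min via B–A.

25 min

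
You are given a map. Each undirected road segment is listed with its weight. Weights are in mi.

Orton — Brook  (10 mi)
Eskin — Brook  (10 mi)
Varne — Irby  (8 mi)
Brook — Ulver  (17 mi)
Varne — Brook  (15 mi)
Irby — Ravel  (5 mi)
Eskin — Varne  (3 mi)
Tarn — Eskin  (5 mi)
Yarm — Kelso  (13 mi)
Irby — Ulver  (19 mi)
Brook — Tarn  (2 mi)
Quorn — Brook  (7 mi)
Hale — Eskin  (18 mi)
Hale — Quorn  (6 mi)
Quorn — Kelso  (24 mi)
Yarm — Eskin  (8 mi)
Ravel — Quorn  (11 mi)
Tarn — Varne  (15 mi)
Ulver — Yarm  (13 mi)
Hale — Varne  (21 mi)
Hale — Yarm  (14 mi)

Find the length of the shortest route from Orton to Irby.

Candidate routes:
Orton → Brook → Tarn → Eskin → Varne → Irby: 10+2+5+3+8 = 28
Orton → Brook → Eskin → Varne → Irby: 10+10+3+8 = 31
Orton → Brook → Varne → Irby: 10+15+8 = 33
Cheapest is Orton → Brook → Tarn → Eskin → Varne → Irby at 28 mi.

28 mi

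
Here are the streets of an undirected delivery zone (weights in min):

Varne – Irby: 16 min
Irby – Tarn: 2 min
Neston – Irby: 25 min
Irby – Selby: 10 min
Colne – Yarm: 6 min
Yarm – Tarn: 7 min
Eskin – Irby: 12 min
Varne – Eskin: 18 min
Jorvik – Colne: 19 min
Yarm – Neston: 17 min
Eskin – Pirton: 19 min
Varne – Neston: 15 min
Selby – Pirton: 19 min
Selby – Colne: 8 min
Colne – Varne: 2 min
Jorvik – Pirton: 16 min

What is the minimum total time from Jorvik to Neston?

Running Dijkstra from Jorvik:
Jorvik: 0
Pirton: 16  (via Jorvik)
Colne: 19  (via Jorvik)
Varne: 21  (via Colne)
Yarm: 25  (via Colne)
Selby: 27  (via Colne)
Tarn: 32  (via Yarm)
Irby: 34  (via Tarn)
Eskin: 35  (via Pirton)
Neston: 36  (via Varne)
Shortest route: Jorvik–Colne–Varne–Neston = 36 min.

36 min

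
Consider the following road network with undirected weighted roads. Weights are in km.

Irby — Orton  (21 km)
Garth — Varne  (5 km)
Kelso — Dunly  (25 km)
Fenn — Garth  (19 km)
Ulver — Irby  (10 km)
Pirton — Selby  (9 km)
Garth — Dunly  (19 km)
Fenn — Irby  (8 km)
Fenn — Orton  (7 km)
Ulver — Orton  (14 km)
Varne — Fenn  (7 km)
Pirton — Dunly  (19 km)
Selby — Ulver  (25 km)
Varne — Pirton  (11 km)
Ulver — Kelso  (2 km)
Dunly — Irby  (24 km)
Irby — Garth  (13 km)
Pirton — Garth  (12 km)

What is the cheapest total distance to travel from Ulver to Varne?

Running Dijkstra from Ulver:
Ulver: 0
Kelso: 2  (via Ulver)
Irby: 10  (via Ulver)
Orton: 14  (via Ulver)
Fenn: 18  (via Irby)
Garth: 23  (via Irby)
Varne: 25  (via Fenn)
Shortest route: Ulver–Irby–Fenn–Varne = 25 km.

25 km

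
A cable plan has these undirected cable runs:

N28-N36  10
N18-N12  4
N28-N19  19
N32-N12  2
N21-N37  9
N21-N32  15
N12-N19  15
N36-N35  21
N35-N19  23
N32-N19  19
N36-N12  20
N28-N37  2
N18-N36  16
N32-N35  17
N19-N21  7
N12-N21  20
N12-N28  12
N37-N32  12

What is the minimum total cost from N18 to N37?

Compare a few routes:
N18 - N12 - N32 - N37: 4+2+12 = 18
N18 - N12 - N32 - N21 - N37: 4+2+15+9 = 30
N18 - N36 - N28 - N37: 16+10+2 = 28
The minimum is 18 via N18 - N12 - N32 - N37.

18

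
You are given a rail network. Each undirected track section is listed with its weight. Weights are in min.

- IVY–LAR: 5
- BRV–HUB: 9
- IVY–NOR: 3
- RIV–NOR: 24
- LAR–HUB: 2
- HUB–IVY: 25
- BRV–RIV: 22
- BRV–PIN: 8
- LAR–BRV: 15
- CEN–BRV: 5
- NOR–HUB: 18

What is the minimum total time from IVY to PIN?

Shortest distances from IVY:
IVY: 0
NOR: 3  (via IVY)
LAR: 5  (via IVY)
HUB: 7  (via LAR)
BRV: 16  (via HUB)
CEN: 21  (via BRV)
PIN: 24  (via BRV)
Shortest route: IVY → LAR → HUB → BRV → PIN = 24 min.

24 min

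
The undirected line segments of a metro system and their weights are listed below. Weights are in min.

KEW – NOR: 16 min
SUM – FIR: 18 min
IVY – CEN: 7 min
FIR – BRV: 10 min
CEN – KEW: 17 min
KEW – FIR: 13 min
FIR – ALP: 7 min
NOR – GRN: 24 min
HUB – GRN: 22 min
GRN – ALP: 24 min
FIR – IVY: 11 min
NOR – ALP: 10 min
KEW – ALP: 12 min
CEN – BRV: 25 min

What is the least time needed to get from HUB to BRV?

Candidate routes:
HUB - GRN - ALP - FIR - BRV: 22+24+7+10 = 63
HUB - GRN - NOR - ALP - FIR - BRV: 22+24+10+7+10 = 73
HUB - GRN - ALP - KEW - FIR - BRV: 22+24+12+13+10 = 81
The minimum is 63 min via HUB - GRN - ALP - FIR - BRV.

63 min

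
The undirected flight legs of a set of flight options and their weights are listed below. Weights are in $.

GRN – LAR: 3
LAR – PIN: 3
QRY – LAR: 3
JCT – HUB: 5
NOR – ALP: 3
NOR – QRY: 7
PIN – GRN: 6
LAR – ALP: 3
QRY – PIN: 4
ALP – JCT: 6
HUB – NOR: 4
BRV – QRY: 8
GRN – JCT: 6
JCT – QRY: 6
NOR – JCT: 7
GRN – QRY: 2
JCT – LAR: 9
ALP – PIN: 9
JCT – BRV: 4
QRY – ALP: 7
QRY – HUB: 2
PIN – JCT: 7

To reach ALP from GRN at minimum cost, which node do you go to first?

Enumerating some paths:
GRN → LAR → ALP: 3+3 = 6
GRN → QRY → ALP: 2+7 = 9
GRN → QRY → LAR → ALP: 2+3+3 = 8
The minimum is $6 via GRN → LAR → ALP.
So from GRN the first move is to LAR.

LAR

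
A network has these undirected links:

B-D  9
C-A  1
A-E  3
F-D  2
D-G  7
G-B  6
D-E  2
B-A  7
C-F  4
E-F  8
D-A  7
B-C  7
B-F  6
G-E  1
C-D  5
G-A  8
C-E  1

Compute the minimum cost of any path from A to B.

Compare a few routes:
A–C–B: 1+7 = 8
A–B: 7 = 7
A–C–E–G–B: 1+1+1+6 = 9
The minimum is 7 via A–B.

7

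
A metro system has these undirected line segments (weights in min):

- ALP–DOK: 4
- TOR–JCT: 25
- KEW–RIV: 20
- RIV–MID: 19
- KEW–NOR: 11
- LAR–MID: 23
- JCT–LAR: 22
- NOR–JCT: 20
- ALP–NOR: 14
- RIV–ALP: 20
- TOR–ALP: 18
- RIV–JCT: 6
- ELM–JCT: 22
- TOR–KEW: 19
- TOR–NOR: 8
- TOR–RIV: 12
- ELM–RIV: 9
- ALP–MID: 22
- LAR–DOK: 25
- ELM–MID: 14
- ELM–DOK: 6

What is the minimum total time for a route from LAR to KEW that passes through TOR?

Best LAR to TOR: LAR → JCT → RIV → TOR costing 40
Best TOR to KEW: TOR → KEW costing 19
Total via TOR: 40 + 19 = 59 min.

59 min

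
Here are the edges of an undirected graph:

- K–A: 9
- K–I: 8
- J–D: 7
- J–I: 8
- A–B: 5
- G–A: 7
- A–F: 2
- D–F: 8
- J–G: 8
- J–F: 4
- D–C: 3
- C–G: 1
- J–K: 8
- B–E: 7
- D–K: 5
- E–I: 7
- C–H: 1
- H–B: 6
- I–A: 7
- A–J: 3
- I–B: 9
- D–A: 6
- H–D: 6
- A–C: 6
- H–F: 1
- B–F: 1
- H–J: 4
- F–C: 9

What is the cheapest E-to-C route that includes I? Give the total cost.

18

Shortest E→I: E–I = 7
Shortest I→C: I–A–F–H–C = 11
Total via I: 7 + 11 = 18.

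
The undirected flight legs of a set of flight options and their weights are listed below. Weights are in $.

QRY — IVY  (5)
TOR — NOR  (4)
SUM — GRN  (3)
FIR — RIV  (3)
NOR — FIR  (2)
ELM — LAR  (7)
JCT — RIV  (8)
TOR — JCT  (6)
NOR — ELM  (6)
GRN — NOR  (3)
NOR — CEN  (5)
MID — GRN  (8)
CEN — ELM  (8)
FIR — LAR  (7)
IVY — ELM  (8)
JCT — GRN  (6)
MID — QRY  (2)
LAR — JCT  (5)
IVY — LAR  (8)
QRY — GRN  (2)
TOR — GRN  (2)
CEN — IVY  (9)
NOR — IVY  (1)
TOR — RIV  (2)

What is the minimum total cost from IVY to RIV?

Enumerating some paths:
IVY–NOR–TOR–RIV: 1+4+2 = 7
IVY–NOR–FIR–RIV: 1+2+3 = 6
Cheapest is IVY–NOR–FIR–RIV at $6.

$6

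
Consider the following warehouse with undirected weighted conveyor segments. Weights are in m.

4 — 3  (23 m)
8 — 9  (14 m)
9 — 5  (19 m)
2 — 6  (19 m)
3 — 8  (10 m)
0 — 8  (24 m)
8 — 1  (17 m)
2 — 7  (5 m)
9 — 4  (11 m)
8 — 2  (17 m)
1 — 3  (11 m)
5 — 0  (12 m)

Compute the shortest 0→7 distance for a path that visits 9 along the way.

Shortest 0→9: 0–5–9 = 31
Best 9 to 7: 9–8–2–7 costing 36
Total via 9: 31 + 36 = 67 m.

67 m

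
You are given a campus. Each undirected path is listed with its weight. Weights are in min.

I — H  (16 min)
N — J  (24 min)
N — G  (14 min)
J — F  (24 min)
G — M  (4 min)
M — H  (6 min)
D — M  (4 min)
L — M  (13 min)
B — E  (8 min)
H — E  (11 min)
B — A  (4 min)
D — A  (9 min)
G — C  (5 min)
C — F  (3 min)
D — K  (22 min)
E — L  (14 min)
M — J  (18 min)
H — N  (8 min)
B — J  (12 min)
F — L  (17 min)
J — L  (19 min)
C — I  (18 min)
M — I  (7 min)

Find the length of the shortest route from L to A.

26 min

Settle nodes by increasing distance from L:
L: 0
M: 13  (via L)
E: 14  (via L)
D: 17  (via M)
F: 17  (via L)
G: 17  (via M)
H: 19  (via M)
J: 19  (via L)
C: 20  (via F)
I: 20  (via M)
B: 22  (via E)
A: 26  (via D)
Shortest route: L → M → D → A = 26 min.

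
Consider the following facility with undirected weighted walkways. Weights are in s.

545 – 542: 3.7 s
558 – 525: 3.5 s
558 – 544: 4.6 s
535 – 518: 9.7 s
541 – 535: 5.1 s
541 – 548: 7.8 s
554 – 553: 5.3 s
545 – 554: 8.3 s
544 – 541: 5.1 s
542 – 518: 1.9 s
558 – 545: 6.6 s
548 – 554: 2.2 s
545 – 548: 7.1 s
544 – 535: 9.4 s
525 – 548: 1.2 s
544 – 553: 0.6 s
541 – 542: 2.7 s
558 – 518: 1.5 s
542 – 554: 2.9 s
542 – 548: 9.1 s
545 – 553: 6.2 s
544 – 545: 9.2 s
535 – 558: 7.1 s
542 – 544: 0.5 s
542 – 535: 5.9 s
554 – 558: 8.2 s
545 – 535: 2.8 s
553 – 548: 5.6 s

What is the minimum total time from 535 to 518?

Compare a few routes:
535 - 545 - 542 - 518: 2.8+3.7+1.9 = 8.4
535 - 542 - 518: 5.9+1.9 = 7.8
Cheapest is 535 - 542 - 518 at 7.8 s.

7.8 s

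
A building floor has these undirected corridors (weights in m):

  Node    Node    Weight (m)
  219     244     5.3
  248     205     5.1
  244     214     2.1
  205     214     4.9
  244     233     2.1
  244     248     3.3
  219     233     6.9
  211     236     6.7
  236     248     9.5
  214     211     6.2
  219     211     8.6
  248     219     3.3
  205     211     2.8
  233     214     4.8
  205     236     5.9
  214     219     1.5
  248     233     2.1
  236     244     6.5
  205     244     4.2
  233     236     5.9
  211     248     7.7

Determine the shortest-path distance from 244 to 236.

6.5 m

Compare a few routes:
244 - 233 - 236: 2.1+5.9 = 8
244 - 236: 6.5 = 6.5
Cheapest is 244 - 236 at 6.5 m.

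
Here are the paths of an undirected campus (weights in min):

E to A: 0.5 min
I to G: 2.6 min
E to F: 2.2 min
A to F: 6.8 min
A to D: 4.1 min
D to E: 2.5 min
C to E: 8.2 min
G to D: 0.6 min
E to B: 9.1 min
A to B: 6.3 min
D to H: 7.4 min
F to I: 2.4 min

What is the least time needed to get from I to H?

10.6 min

Settle nodes by increasing distance from I:
I: 0
F: 2.4  (via I)
G: 2.6  (via I)
D: 3.2  (via G)
E: 4.6  (via F)
A: 5.1  (via E)
H: 10.6  (via D)
Shortest route: I → G → D → H = 10.6 min.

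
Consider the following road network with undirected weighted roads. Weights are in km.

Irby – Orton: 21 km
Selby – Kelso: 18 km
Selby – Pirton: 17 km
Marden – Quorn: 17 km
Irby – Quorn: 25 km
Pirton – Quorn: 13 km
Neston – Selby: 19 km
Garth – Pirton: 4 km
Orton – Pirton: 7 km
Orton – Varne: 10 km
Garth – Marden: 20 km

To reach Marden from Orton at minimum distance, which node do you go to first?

Pirton

Enumerating some paths:
Orton → Pirton → Quorn → Marden: 7+13+17 = 37
Orton → Pirton → Garth → Marden: 7+4+20 = 31
The minimum is 31 km via Orton → Pirton → Garth → Marden.
So from Orton the first move is to Pirton.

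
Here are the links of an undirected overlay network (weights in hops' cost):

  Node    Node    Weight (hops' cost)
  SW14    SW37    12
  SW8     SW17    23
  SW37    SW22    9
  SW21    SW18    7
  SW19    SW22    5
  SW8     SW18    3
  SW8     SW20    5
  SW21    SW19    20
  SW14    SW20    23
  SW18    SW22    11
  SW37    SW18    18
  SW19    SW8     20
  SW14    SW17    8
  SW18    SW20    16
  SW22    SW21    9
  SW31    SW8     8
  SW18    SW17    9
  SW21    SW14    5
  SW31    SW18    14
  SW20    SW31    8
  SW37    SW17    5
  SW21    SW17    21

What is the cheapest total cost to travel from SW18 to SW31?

Candidate routes:
SW18 - SW8 - SW31: 3+8 = 11
SW18 - SW31: 14 = 14
SW18 - SW20 - SW31: 16+8 = 24
SW18 - SW8 - SW20 - SW31: 3+5+8 = 16
Cheapest is SW18 - SW8 - SW31 at 11 hops' cost.

11 hops' cost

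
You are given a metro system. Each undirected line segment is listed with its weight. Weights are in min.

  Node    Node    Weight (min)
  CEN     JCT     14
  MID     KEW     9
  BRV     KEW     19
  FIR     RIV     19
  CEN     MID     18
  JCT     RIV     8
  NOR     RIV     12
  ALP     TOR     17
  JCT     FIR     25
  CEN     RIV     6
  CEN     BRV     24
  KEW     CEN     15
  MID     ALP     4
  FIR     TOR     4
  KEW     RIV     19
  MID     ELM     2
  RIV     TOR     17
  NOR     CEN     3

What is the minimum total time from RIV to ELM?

Candidate routes:
RIV → CEN → KEW → MID → ELM: 6+15+9+2 = 32
RIV → CEN → MID → ELM: 6+18+2 = 26
RIV → NOR → CEN → MID → ELM: 12+3+18+2 = 35
RIV → KEW → MID → ELM: 19+9+2 = 30
Cheapest is RIV → CEN → MID → ELM at 26 min.

26 min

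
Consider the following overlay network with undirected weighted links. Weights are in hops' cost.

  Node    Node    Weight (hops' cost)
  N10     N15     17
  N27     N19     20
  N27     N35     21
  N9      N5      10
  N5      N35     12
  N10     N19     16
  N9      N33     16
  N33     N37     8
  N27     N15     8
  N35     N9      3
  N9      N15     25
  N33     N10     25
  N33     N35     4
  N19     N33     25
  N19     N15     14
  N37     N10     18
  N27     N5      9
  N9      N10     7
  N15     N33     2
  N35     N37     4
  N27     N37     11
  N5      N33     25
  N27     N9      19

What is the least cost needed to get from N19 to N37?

24 hops' cost

Compare a few routes:
N19–N10–N9–N35–N37: 16+7+3+4 = 30
N19–N15–N33–N37: 14+2+8 = 24
Cheapest is N19–N15–N33–N37 at 24 hops' cost.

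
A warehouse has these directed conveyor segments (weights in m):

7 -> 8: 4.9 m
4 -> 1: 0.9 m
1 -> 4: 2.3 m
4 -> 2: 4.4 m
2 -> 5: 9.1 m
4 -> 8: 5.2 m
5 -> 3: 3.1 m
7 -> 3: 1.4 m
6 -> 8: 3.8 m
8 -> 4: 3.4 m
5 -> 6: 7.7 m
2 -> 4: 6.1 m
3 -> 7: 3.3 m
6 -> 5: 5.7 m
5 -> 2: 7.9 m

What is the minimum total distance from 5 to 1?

14.9 m

Settle nodes by increasing distance from 5:
5: 0
3: 3.1  (via 5)
7: 6.4  (via 3)
6: 7.7  (via 5)
2: 7.9  (via 5)
8: 11.3  (via 7)
4: 14  (via 2)
1: 14.9  (via 4)
Shortest route: 5–2–4–1 = 14.9 m.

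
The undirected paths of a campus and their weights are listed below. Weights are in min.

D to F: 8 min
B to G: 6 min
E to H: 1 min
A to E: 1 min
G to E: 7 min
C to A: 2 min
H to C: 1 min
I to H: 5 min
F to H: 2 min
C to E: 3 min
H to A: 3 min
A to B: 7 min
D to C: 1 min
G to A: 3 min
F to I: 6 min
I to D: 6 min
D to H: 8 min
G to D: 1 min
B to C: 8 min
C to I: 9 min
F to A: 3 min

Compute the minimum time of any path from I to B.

13 min

Shortest distances from I:
I: 0
H: 5  (via I)
C: 6  (via H)
D: 6  (via I)
E: 6  (via H)
F: 6  (via I)
A: 7  (via E)
G: 7  (via D)
B: 13  (via G)
Shortest route: I → D → G → B = 13 min.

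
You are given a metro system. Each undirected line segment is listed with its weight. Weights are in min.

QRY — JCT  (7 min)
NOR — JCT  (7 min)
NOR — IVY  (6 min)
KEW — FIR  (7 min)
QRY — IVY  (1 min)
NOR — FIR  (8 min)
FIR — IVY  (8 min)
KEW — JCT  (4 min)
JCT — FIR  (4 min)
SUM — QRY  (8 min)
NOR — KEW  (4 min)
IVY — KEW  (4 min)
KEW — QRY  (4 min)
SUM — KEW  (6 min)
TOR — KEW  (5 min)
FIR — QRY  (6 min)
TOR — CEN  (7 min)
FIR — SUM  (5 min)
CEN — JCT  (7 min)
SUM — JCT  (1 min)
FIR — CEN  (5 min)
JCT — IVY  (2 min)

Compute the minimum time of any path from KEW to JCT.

Settle nodes by increasing distance from KEW:
KEW: 0
JCT: 4  (via KEW)
Shortest route: KEW → JCT = 4 min.

4 min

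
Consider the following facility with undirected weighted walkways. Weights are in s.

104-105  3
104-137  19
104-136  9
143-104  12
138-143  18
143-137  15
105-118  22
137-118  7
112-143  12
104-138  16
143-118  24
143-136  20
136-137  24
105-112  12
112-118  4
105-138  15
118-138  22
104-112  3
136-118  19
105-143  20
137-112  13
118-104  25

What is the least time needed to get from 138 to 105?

Running Dijkstra from 138:
138: 0
105: 15  (via 138)
Shortest route: 138 → 105 = 15 s.

15 s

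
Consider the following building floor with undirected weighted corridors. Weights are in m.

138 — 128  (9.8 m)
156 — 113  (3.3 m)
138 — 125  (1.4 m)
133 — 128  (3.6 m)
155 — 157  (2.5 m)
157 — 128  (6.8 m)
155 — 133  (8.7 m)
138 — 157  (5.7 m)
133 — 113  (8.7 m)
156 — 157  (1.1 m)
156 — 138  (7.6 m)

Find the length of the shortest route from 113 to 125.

Shortest distances from 113:
113: 0
156: 3.3  (via 113)
157: 4.4  (via 156)
155: 6.9  (via 157)
133: 8.7  (via 113)
138: 10.1  (via 157)
128: 11.2  (via 157)
125: 11.5  (via 138)
Shortest route: 113 → 156 → 157 → 138 → 125 = 11.5 m.

11.5 m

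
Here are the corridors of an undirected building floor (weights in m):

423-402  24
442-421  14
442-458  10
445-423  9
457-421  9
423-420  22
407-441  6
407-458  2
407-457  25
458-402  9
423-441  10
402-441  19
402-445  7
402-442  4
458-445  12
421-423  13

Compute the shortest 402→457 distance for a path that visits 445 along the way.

38 m

Shortest 402→445: 402–445 = 7
Best 445 to 457: 445–423–421–457 costing 31
Total via 445: 7 + 31 = 38 m.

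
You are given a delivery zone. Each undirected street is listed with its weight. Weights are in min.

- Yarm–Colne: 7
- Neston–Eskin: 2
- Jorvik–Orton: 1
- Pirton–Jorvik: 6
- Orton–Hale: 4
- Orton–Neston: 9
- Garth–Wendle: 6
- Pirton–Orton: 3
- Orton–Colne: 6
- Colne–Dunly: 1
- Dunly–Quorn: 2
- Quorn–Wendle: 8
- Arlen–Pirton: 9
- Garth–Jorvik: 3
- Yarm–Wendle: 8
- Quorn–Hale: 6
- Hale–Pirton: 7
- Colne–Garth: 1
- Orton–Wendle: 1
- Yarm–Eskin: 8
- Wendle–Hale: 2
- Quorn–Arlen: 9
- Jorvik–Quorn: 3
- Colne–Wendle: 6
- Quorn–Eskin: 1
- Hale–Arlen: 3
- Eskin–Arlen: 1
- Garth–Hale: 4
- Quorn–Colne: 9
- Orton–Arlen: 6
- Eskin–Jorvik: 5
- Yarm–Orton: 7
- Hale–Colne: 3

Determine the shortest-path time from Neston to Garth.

Candidate routes:
Neston - Eskin - Quorn - Dunly - Colne - Garth: 2+1+2+1+1 = 7
Neston - Eskin - Quorn - Jorvik - Garth: 2+1+3+3 = 9
The minimum is 7 min via Neston - Eskin - Quorn - Dunly - Colne - Garth.

7 min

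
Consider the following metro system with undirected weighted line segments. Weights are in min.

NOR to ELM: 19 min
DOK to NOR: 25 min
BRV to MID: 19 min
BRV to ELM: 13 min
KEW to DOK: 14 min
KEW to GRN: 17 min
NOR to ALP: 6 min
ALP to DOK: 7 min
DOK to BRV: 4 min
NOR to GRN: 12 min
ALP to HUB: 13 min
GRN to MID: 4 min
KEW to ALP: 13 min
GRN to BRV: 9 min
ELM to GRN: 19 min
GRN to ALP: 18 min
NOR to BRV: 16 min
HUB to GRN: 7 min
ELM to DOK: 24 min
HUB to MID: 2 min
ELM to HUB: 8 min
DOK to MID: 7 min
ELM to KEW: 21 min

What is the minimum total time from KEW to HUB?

Shortest distances from KEW:
KEW: 0
ALP: 13  (via KEW)
DOK: 14  (via KEW)
GRN: 17  (via KEW)
BRV: 18  (via DOK)
NOR: 19  (via ALP)
MID: 21  (via DOK)
ELM: 21  (via KEW)
HUB: 23  (via MID)
Shortest route: KEW → DOK → MID → HUB = 23 min.

23 min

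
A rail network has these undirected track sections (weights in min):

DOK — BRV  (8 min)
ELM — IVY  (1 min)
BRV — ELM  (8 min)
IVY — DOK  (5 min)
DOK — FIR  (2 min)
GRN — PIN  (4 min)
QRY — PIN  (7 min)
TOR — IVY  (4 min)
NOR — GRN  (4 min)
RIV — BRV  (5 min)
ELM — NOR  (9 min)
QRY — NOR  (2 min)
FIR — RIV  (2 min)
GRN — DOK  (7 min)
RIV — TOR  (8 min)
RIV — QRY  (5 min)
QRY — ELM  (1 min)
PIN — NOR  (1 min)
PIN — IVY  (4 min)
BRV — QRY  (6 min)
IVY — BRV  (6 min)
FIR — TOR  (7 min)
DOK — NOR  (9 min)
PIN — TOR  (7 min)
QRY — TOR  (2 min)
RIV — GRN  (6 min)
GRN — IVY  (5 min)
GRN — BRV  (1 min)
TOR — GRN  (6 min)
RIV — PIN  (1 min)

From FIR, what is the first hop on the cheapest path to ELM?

Candidate routes:
FIR–DOK–IVY–ELM: 2+5+1 = 8
FIR–RIV–PIN–IVY–ELM: 2+1+4+1 = 8
FIR–RIV–PIN–NOR–QRY–ELM: 2+1+1+2+1 = 7
The minimum is 7 min via FIR–RIV–PIN–NOR–QRY–ELM.
So from FIR the first move is to RIV.

RIV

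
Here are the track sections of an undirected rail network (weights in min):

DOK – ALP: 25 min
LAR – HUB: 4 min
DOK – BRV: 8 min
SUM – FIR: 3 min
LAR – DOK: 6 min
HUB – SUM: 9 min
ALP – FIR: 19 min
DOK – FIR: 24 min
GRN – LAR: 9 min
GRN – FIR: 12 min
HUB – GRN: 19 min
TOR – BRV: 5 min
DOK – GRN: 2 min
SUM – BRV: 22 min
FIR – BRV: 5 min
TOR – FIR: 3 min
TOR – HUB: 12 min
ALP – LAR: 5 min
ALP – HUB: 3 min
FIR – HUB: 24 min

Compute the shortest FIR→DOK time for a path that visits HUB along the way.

22 min

Best FIR to HUB: FIR–SUM–HUB costing 12
Shortest HUB→DOK: HUB–LAR–DOK = 10
Total via HUB: 12 + 10 = 22 min.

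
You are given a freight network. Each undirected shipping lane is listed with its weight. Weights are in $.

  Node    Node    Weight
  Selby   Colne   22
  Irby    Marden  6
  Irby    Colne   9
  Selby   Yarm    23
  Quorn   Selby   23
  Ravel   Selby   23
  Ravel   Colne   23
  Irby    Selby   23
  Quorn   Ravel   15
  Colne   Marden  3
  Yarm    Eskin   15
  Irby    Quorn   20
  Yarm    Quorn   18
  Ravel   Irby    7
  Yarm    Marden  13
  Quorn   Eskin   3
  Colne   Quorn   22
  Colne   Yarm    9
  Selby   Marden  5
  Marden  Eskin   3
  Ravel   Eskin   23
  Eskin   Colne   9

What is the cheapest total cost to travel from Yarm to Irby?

$18

Compare a few routes:
Yarm–Colne–Irby: 9+9 = 18
Yarm–Marden–Irby: 13+6 = 19
Cheapest is Yarm–Colne–Irby at $18.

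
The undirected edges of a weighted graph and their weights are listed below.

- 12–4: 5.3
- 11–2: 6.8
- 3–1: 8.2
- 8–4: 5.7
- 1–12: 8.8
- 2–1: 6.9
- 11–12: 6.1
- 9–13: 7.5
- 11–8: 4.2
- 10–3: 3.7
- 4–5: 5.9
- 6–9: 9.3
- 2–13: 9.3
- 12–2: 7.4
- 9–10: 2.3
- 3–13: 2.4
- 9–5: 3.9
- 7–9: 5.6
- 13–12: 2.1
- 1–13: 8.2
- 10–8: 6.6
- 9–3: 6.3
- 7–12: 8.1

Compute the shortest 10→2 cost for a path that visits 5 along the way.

Best 10 to 5: 10–9–5 costing 6.2
Shortest 5→2: 5–4–12–2 = 18.6
Total via 5: 6.2 + 18.6 = 24.8.

24.8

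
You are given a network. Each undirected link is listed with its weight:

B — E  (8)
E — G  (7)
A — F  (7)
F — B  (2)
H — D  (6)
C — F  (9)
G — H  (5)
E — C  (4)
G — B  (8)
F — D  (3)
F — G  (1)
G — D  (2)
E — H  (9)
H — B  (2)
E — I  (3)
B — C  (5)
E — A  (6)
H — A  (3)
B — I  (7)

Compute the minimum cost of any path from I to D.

12

Candidate routes:
I - E - G - F - D: 3+7+1+3 = 14
I - B - H - G - D: 7+2+5+2 = 16
I - B - H - D: 7+2+6 = 15
I - B - F - D: 7+2+3 = 12
Cheapest is I - B - F - D at 12.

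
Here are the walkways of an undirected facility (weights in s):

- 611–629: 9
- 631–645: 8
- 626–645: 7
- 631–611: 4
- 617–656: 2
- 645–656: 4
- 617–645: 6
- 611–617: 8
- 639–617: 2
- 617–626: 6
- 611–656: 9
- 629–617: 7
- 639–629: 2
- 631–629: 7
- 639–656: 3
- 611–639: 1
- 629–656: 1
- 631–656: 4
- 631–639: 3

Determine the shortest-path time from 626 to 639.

Candidate routes:
626–617–639: 6+2 = 8
626–617–656–629–639: 6+2+1+2 = 11
626–617–656–639: 6+2+3 = 11
The minimum is 8 s via 626–617–639.

8 s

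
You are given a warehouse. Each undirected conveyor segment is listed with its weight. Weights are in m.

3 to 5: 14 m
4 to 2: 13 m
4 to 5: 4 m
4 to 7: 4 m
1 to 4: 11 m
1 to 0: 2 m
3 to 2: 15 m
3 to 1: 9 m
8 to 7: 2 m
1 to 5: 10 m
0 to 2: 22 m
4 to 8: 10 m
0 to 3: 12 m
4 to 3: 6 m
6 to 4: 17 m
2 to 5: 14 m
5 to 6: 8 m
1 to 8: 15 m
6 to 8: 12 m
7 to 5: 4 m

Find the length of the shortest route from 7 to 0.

Shortest distances from 7:
7: 0
8: 2  (via 7)
4: 4  (via 7)
5: 4  (via 7)
3: 10  (via 4)
6: 12  (via 5)
1: 14  (via 5)
0: 16  (via 1)
Shortest route: 7 → 5 → 1 → 0 = 16 m.

16 m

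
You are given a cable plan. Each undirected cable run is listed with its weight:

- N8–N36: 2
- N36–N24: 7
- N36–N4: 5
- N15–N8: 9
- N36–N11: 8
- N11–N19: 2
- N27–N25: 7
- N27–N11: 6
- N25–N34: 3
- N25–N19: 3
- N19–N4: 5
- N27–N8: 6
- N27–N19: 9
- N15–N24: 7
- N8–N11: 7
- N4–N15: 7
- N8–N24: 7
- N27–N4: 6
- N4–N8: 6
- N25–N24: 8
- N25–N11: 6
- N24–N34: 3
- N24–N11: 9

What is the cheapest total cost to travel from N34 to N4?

Settle nodes by increasing distance from N34:
N34: 0
N25: 3  (via N34)
N24: 3  (via N34)
N19: 6  (via N25)
N11: 8  (via N19)
N36: 10  (via N24)
N15: 10  (via N24)
N8: 10  (via N24)
N27: 10  (via N25)
N4: 11  (via N19)
Shortest route: N34 → N25 → N19 → N4 = 11.

11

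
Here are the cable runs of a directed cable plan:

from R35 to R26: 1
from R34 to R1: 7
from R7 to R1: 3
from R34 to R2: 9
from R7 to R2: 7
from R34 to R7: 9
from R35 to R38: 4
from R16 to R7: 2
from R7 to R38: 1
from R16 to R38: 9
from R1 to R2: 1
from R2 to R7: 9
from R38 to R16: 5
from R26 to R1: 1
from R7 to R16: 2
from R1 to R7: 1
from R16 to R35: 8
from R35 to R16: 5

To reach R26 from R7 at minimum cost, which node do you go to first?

Enumerating some paths:
R7 - R16 - R35 - R26: 2+8+1 = 11
R7 - R38 - R16 - R35 - R26: 1+5+8+1 = 15
Cheapest is R7 - R16 - R35 - R26 at 11.
So from R7 the first move is to R16.

R16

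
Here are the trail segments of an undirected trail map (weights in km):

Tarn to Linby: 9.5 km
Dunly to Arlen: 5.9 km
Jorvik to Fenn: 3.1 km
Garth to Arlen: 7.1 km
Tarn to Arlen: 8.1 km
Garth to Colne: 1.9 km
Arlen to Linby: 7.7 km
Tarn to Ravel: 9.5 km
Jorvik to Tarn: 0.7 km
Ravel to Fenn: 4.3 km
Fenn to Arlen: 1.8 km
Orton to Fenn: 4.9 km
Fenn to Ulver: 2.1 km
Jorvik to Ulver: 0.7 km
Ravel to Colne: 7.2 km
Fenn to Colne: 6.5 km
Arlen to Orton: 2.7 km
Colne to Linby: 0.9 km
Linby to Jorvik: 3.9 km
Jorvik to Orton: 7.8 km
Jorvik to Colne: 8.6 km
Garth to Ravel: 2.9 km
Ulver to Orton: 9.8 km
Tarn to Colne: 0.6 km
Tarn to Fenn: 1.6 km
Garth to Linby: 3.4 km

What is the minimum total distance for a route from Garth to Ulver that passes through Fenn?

Shortest Garth→Fenn: Garth–Colne–Tarn–Fenn = 4.1
Shortest Fenn→Ulver: Fenn–Ulver = 2.1
Total via Fenn: 4.1 + 2.1 = 6.2 km.

6.2 km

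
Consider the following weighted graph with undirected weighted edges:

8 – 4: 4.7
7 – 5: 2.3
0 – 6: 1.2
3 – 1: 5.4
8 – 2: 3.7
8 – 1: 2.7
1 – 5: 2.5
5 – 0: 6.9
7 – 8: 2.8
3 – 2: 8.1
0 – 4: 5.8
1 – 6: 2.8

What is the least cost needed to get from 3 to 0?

Compare a few routes:
3 - 1 - 6 - 0: 5.4+2.8+1.2 = 9.4
3 - 1 - 5 - 0: 5.4+2.5+6.9 = 14.8
3 - 2 - 8 - 1 - 6 - 0: 8.1+3.7+2.7+2.8+1.2 = 18.5
Cheapest is 3 - 1 - 6 - 0 at 9.4.

9.4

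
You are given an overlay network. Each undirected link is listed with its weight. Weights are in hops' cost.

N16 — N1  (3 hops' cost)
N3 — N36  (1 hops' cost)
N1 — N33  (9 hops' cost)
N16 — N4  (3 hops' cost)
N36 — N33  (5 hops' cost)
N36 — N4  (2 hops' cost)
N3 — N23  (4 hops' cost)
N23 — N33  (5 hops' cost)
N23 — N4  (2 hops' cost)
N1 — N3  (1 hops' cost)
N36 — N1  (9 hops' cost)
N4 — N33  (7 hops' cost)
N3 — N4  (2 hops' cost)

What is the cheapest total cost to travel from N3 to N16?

4 hops' cost

Shortest distances from N3:
N3: 0
N36: 1  (via N3)
N1: 1  (via N3)
N4: 2  (via N3)
N23: 4  (via N3)
N16: 4  (via N1)
Shortest route: N3–N1–N16 = 4 hops' cost.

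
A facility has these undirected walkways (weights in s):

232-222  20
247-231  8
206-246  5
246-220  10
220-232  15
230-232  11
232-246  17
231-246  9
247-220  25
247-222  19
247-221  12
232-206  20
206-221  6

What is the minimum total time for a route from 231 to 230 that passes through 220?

Shortest 231→220: 231 → 246 → 220 = 19
Best 220 to 230: 220 → 232 → 230 costing 26
Total via 220: 19 + 26 = 45 s.

45 s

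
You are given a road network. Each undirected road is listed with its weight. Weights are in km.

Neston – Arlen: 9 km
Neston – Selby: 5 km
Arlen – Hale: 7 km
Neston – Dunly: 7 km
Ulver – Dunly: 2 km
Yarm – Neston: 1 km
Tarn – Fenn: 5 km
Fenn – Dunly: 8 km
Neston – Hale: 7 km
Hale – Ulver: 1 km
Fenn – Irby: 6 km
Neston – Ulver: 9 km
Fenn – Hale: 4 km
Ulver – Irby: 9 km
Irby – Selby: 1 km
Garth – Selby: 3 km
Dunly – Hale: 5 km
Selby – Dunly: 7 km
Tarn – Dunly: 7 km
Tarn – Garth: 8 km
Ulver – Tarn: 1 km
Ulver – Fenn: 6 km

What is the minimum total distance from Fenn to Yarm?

Compare a few routes:
Fenn - Hale - Neston - Yarm: 4+7+1 = 12
Fenn - Tarn - Ulver - Hale - Neston - Yarm: 5+1+1+7+1 = 15
Fenn - Irby - Selby - Neston - Yarm: 6+1+5+1 = 13
The minimum is 12 km via Fenn - Hale - Neston - Yarm.

12 km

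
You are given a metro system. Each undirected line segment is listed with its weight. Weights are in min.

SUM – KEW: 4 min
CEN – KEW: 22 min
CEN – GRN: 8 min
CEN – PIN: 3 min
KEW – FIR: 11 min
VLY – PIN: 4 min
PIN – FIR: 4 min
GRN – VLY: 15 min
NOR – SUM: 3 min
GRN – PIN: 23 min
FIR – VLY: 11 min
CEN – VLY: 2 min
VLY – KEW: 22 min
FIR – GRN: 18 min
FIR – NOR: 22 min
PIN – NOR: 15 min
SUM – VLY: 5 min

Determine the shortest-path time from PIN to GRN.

Settle nodes by increasing distance from PIN:
PIN: 0
CEN: 3  (via PIN)
FIR: 4  (via PIN)
VLY: 4  (via PIN)
SUM: 9  (via VLY)
GRN: 11  (via CEN)
Shortest route: PIN → CEN → GRN = 11 min.

11 min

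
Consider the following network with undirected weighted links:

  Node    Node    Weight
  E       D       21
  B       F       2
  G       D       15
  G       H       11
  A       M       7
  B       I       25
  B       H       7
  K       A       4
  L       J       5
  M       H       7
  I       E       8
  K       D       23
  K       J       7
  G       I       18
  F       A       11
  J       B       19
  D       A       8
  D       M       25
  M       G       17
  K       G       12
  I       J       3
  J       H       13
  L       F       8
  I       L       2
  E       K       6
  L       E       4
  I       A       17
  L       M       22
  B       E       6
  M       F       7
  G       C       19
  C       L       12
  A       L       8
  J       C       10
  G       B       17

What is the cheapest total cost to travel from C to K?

Candidate routes:
C–J–K: 10+7 = 17
C–L–E–K: 12+4+6 = 22
Cheapest is C–J–K at 17.

17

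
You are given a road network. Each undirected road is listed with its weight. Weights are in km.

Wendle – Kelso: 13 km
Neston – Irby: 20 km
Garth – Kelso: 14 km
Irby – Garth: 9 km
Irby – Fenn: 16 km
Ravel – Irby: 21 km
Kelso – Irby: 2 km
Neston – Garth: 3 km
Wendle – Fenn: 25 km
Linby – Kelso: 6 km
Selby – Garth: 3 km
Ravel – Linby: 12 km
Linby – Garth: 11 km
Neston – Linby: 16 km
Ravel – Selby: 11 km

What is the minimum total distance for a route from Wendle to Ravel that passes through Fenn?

Shortest Wendle→Fenn: Wendle–Fenn = 25
Shortest Fenn→Ravel: Fenn–Irby–Kelso–Linby–Ravel = 36
Total via Fenn: 25 + 36 = 61 km.

61 km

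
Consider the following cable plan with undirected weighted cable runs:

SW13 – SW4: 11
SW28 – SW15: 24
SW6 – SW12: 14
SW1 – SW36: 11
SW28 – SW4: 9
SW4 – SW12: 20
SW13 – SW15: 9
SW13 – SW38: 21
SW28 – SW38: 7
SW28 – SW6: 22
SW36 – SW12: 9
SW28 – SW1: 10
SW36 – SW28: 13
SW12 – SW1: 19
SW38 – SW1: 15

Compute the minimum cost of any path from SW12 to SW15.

Settle nodes by increasing distance from SW12:
SW12: 0
SW36: 9  (via SW12)
SW6: 14  (via SW12)
SW1: 19  (via SW12)
SW4: 20  (via SW12)
SW28: 22  (via SW36)
SW38: 29  (via SW28)
SW13: 31  (via SW4)
SW15: 40  (via SW13)
Shortest route: SW12–SW4–SW13–SW15 = 40.

40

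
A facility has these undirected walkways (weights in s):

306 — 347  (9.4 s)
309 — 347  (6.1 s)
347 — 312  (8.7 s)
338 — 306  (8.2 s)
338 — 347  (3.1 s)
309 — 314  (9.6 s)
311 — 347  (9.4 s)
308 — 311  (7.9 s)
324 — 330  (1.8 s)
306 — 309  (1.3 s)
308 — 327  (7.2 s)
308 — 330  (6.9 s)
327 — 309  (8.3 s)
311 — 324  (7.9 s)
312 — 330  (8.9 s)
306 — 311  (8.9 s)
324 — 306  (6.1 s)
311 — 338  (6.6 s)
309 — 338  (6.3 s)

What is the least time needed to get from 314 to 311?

Enumerating some paths:
314 → 309 → 338 → 311: 9.6+6.3+6.6 = 22.5
314 → 309 → 306 → 311: 9.6+1.3+8.9 = 19.8
314 → 309 → 347 → 311: 9.6+6.1+9.4 = 25.1
314 → 309 → 306 → 324 → 311: 9.6+1.3+6.1+7.9 = 24.9
Cheapest is 314 → 309 → 306 → 311 at 19.8 s.

19.8 s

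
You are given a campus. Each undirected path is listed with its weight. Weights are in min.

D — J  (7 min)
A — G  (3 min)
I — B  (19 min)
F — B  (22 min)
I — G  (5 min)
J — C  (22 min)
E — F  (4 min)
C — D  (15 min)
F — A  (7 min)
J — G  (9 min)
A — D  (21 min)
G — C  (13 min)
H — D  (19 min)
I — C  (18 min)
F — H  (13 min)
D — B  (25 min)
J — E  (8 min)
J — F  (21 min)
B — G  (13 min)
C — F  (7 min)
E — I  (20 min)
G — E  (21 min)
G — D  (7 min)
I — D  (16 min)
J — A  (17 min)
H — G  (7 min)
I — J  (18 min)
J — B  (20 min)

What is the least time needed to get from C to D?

15 min

Candidate routes:
C → D: 15 = 15
C → G → D: 13+7 = 20
C → F → A → G → D: 7+7+3+7 = 24
The minimum is 15 min via C → D.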